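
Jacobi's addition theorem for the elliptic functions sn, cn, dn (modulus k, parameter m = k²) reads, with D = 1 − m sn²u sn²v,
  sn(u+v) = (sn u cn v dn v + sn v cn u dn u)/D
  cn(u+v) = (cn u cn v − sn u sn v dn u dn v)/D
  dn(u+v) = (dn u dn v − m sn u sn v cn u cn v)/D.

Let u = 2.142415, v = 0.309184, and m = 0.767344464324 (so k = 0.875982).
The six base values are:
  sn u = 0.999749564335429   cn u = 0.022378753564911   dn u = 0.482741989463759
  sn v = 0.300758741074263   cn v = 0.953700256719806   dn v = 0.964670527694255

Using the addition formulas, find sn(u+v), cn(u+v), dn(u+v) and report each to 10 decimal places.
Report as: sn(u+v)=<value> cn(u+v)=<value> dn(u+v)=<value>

m = k² = 0.767344464324
D = 1 − m·sn²u·sn²v = 0.9306239885147336
sn(u+v) = (sn u·cn v·dn v + sn v·cn u·dn u)/D = 0.9230252734748792/0.9306239885147336 = 0.9918348171402912
cn(u+v) = (cn u·cn v − sn u·sn v·dn u·dn v)/D = -0.1186817278509853/0.9306239885147336 = -0.1275291947292269
dn(u+v) = (dn u·dn v − m·sn u·sn v·cn u·cn v)/D = 0.4607626341542517/0.9306239885147336 = 0.4951114949117357

sn(u+v)=0.9918348171 cn(u+v)=-0.1275291947 dn(u+v)=0.4951114949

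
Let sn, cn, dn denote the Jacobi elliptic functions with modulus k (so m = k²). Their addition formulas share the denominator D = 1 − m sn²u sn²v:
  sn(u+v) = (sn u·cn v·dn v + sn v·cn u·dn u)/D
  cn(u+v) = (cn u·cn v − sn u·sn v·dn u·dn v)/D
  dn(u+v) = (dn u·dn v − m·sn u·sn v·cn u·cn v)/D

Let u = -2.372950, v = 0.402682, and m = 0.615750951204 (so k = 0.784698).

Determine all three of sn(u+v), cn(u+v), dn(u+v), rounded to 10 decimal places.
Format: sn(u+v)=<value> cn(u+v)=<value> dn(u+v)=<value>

sn(u+v)=-0.9999978964 cn(u+v)=-0.0020511478 dn(u+v)=0.6198803428

sn u = -0.9674387565748685, cn u = -0.2531052197740542, dn u = 0.6509189208893491
sn v = 0.3859367188268282, cn v = 0.922525256597987, dn v = 0.9530402143300654
m = k² = 0.615750951204
D = 1 − m·sn²u·sn²v = 0.9141610779490592
sn(u+v) = (sn u·cn v·dn v + sn v·cn u·dn u)/D = -0.9141591549144016/0.9141610779490592 = -0.9999978963940777
cn(u+v) = (cn u·cn v − sn u·sn v·dn u·dn v)/D = -0.001875079511068483/0.9141610779490592 = -0.002051147829740538
dn(u+v) = (dn u·dn v − m·sn u·sn v·cn u·cn v)/D = 0.5666704823720977/0.9141610779490592 = 0.6198803427984876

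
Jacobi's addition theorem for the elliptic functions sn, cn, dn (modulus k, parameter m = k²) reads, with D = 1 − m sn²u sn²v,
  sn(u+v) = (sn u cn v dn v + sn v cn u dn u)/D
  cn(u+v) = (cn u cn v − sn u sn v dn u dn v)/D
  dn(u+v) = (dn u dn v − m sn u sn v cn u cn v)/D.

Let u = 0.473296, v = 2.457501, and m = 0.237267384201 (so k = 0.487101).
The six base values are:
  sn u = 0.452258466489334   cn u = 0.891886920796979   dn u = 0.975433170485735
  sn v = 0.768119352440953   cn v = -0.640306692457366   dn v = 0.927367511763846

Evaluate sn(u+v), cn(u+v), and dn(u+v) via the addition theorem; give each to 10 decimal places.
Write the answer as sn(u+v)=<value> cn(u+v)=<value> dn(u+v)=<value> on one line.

sn(u+v)=0.4114764201 cn(u+v)=-0.9114204056 dn(u+v)=0.9797079077

m = k² = 0.237267384201
D = 1 − m·sn²u·sn²v = 0.9713668671580076
sn(u+v) = (sn u·cn v·dn v + sn v·cn u·dn u)/D = 0.3996945610639867/0.9713668671580076 = 0.411476420060939
cn(u+v) = (cn u·cn v − sn u·sn v·dn u·dn v)/D = -0.8853235840460986/0.9713668671580076 = -0.9114204055943852
dn(u+v) = (dn u·dn v − m·sn u·sn v·cn u·cn v)/D = 0.9516558009925303/0.9713668671580076 = 0.9797079076588774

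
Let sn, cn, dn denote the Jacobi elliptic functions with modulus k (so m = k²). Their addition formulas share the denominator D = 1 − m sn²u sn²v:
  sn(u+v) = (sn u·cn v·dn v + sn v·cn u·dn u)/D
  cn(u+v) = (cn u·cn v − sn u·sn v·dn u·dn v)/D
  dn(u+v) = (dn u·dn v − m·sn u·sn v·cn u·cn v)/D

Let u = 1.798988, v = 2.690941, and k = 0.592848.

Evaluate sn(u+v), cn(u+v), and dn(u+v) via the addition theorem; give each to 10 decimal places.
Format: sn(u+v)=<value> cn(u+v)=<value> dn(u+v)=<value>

sn u = 0.9990646167927027, cn u = -0.04324224176485503, dn u = 0.8057223202299057
sn v = 0.6985959105317285, cn v = -0.7155164245412855, dn v = 0.9102035541847249
m = k² = 0.351468751104
D = 1 − m·sn²u·sn²v = 0.8287912515811043
sn(u+v) = (sn u·cn v·dn v + sn v·cn u·dn u)/D = -0.6749963571355759/0.8287912515811043 = -0.8144347033681517
cn(u+v) = (cn u·cn v − sn u·sn v·dn u·dn v)/D = -0.4809104454584819/0.8287912515811043 = -0.5802552144958551
dn(u+v) = (dn u·dn v − m·sn u·sn v·cn u·cn v)/D = 0.725781452950895/0.8287912515811043 = 0.8757108036146675

sn(u+v)=-0.8144347034 cn(u+v)=-0.5802552145 dn(u+v)=0.8757108036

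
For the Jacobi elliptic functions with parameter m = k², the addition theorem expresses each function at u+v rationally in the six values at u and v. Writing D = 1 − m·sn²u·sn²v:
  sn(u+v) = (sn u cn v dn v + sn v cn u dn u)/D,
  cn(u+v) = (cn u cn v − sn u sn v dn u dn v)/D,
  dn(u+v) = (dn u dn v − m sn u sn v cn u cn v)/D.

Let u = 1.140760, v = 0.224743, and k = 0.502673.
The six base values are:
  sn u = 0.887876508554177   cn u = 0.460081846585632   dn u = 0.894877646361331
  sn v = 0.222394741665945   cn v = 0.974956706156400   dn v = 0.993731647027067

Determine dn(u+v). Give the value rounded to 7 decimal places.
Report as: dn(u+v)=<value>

dn(u+v)=0.8755134

m = k² = 0.252680144929
D = 1 − m·sn²u·sn²v = 0.9901479801660925
dn(u+v) = (dn u·dn v − m·sn u·sn v·cn u·cn v)/D = 0.8668877971257027/0.9901479801660925 = 0.8755133722338013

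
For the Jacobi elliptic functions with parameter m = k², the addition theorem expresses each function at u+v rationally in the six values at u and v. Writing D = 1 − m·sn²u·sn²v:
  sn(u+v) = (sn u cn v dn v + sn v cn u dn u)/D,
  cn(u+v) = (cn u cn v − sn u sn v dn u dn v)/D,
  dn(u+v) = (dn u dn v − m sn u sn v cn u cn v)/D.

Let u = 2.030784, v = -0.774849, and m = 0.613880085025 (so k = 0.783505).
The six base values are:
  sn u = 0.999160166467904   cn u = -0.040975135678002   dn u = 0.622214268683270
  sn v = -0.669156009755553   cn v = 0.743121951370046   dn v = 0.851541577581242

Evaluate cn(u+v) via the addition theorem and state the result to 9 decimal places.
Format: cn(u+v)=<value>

m = k² = 0.613880085025
D = 1 − m·sn²u·sn²v = 0.7255845662188428
cn(u+v) = (cn u·cn v − sn u·sn v·dn u·dn v)/D = 0.3237992206351104/0.7255845662188428 = 0.4462597961840463

cn(u+v)=0.446259796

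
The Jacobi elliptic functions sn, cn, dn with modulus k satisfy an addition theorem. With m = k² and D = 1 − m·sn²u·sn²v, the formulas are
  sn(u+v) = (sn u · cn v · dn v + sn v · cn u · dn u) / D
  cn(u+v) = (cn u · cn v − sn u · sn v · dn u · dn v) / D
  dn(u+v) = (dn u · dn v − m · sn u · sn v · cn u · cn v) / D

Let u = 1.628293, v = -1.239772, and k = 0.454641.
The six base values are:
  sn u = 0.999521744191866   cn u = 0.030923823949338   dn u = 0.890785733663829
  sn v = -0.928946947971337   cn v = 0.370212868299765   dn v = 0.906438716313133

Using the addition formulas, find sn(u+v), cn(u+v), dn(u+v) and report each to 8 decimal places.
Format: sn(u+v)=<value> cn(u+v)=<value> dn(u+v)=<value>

sn(u+v)=0.37700767 cn(u+v)=0.92621014 dn(u+v)=0.98520098

m = k² = 0.206698438881
D = 1 − m·sn²u·sn²v = 0.8218017175137586
sn(u+v) = (sn u·cn v·dn v + sn v·cn u·dn u)/D = 0.3098255480577825/0.8218017175137586 = 0.3770076667582475
cn(u+v) = (cn u·cn v − sn u·sn v·dn u·dn v)/D = 0.7611610819526036/0.8218017175137586 = 0.9262101377147101
dn(u+v) = (dn u·dn v − m·sn u·sn v·cn u·cn v)/D = 0.8096398540010852/0.8218017175137586 = 0.9852009757907694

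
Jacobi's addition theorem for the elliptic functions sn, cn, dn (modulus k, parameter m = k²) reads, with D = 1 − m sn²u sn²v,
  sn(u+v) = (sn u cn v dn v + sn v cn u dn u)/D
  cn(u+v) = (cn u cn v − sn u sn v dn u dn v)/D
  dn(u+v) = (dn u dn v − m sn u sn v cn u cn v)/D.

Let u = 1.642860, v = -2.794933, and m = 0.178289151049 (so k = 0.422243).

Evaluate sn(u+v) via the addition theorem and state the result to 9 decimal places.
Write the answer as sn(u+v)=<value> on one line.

sn(u+v)=-0.898924786

sn u = 0.9999853074425846, cn u = 0.005420783980154328, dn u = 0.9064855696367643
sn v = -0.4786916489360506, cn v = -0.8779830893809316, dn v = 0.979359897389365
m = k² = 0.178289151049
D = 1 − m·sn²u·sn²v = 0.9591470091107934
sn(u+v) = (sn u·cn v·dn v + sn v·cn u·dn u)/D = -0.8622010196831134/0.9591470091107934 = -0.8989247857660977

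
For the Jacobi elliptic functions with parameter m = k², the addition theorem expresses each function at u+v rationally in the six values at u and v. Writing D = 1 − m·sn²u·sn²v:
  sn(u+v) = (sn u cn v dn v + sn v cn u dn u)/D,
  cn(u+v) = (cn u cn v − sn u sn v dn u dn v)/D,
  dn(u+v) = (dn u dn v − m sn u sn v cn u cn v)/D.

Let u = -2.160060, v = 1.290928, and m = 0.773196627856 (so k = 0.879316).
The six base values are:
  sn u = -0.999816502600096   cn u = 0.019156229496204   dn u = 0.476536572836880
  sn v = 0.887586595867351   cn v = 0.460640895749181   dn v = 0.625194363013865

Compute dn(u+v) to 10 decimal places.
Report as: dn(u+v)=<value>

m = k² = 0.773196627856
D = 1 − m·sn²u·sn²v = 0.3910915193135478
dn(u+v) = (dn u·dn v − m·sn u·sn v·cn u·cn v)/D = 0.3039826913897538/0.3910915193135478 = 0.777267407698614

dn(u+v)=0.7772674077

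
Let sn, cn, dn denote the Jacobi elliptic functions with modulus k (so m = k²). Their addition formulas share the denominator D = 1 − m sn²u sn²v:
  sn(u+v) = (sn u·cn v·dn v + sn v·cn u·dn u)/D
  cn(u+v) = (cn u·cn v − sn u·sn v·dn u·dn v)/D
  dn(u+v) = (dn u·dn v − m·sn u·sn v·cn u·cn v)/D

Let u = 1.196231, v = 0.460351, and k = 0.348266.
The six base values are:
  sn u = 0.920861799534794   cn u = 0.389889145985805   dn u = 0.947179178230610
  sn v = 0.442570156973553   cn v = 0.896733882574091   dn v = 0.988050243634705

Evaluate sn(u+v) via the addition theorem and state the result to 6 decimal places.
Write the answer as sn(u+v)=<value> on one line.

m = k² = 0.121289206756
D = 1 − m·sn²u·sn²v = 0.9798546265989341
sn(u+v) = (sn u·cn v·dn v + sn v·cn u·dn u)/D = 0.9793391440814608/0.9798546265989341 = 0.9994739193922444

sn(u+v)=0.999474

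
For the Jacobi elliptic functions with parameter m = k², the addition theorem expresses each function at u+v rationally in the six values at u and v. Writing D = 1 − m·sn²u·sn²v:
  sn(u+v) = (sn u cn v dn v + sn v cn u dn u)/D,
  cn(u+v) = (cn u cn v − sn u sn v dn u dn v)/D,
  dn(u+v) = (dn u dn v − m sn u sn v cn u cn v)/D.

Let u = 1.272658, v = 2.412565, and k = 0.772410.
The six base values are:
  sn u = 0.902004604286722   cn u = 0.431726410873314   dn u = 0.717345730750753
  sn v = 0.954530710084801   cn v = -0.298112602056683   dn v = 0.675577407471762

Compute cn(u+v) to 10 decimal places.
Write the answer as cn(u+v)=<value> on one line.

cn(u+v)=-0.9789044820

m = k² = 0.5966172081
D = 1 − m·sn²u·sn²v = 0.5577242829583513
cn(u+v) = (cn u·cn v − sn u·sn v·dn u·dn v)/D = -0.5459588003109932/0.5577242829583513 = -0.9789044820050686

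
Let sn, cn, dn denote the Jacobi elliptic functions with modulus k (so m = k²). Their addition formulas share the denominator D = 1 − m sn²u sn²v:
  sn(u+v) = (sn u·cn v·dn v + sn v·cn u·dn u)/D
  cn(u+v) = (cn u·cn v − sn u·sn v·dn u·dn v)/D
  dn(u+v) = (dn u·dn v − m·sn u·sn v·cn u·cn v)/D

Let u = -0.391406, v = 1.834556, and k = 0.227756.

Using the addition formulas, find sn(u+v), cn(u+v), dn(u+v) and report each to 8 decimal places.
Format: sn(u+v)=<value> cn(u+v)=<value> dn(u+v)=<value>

sn(u+v)=0.98954134 cn(u+v)=0.14424958 dn(u+v)=0.97427233

sn u = -0.381023842518664, cn u = 0.9245652121036744, dn u = 0.9962274593047523
sn v = 0.9721613495854902, cn v = -0.2343124204392893, dn v = 0.9751795428455146
m = k² = 0.051872795536
D = 1 − m·sn²u·sn²v = 0.9928826116999294
sn(u+v) = (sn u·cn v·dn v + sn v·cn u·dn u)/D = 0.982498387239662/0.9928826116999294 = 0.9895413371753098
cn(u+v) = (cn u·cn v − sn u·sn v·dn u·dn v)/D = 0.1432229021055499/0.9928826116999294 = 0.1442495823955823
dn(u+v) = (dn u·dn v − m·sn u·sn v·cn u·cn v)/D = 0.9673380542854684/0.9928826116999294 = 0.9742723287592622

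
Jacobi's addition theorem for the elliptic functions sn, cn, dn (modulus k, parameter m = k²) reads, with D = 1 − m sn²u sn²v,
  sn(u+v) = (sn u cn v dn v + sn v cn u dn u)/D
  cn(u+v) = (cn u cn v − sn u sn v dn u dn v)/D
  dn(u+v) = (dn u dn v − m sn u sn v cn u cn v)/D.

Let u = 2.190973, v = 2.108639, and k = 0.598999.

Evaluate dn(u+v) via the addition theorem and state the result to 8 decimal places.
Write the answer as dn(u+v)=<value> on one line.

sn u = 0.9368992762480041, cn u = -0.3495994081316016, dn u = 0.8276790553855771
sn v = 0.9584226096072003, cn v = -0.2853525913562448, dn v = 0.8187892690166265
m = k² = 0.358799802001
D = 1 − m·sn²u·sn²v = 0.7106975561254317
dn(u+v) = (dn u·dn v − m·sn u·sn v·cn u·cn v)/D = 0.6455540785502272/0.7106975561254317 = 0.9083386779457177

dn(u+v)=0.90833868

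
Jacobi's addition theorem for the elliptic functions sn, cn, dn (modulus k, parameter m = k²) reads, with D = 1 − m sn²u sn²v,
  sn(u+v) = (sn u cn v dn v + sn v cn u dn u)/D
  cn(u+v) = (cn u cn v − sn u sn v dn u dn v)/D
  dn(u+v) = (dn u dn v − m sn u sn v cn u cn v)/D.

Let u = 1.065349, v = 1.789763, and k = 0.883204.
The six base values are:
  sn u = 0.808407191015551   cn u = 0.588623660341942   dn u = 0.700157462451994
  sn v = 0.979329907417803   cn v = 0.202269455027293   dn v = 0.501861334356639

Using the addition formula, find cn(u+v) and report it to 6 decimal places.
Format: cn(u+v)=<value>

m = k² = 0.780049305616
D = 1 − m·sn²u·sn²v = 0.5110770476047684
cn(u+v) = (cn u·cn v − sn u·sn v·dn u·dn v)/D = -0.1591275746047073/0.5110770476047684 = -0.3113573097255691

cn(u+v)=-0.311357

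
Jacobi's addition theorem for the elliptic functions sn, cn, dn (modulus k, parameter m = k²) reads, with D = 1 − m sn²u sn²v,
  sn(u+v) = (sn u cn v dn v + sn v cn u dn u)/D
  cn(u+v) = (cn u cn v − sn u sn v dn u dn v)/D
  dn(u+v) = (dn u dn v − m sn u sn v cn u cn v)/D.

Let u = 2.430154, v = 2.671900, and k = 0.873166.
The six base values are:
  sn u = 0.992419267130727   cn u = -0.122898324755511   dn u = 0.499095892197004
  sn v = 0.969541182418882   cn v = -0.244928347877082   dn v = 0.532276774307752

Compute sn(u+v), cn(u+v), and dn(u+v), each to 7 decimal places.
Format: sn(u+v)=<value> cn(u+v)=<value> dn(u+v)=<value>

m = k² = 0.762418863556
D = 1 − m·sn²u·sn²v = 0.2941433195995826
sn(u+v) = (sn u·cn v·dn v + sn v·cn u·dn u)/D = -0.1888511378916299/0.2941433195995826 = -0.642037827507737
cn(u+v) = (cn u·cn v − sn u·sn v·dn u·dn v)/D = -0.2255117295887262/0.2941433195995826 = -0.766672960296074
dn(u+v) = (dn u·dn v − m·sn u·sn v·cn u·cn v)/D = 0.2435750655557316/0.2941433195995826 = 0.8280829423129869

sn(u+v)=-0.6420378 cn(u+v)=-0.7666730 dn(u+v)=0.8280829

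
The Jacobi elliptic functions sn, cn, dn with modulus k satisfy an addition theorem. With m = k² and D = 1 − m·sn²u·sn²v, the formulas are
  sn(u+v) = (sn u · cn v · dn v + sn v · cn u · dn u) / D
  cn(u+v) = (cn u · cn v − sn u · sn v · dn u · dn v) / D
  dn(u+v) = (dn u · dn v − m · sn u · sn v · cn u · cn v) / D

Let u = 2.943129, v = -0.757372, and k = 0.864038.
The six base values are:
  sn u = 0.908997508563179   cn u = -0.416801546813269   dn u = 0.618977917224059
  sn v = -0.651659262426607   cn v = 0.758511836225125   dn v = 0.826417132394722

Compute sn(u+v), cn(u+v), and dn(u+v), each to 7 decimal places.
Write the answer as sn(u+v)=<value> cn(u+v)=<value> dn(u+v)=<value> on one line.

sn(u+v)=0.9998415 cn(u+v)=-0.0178017 dn(u+v)=0.5036615

m = k² = 0.746561665444
D = 1 − m·sn²u·sn²v = 0.7380416677950707
sn(u+v) = (sn u·cn v·dn v + sn v·cn u·dn u)/D = 0.737924716129393/0.7380416677950707 = 0.9998415378551362
cn(u+v) = (cn u·cn v − sn u·sn v·dn u·dn v)/D = -0.01313836850922636/0.7380416677950707 = -0.01780166226722371
dn(u+v) = (dn u·dn v − m·sn u·sn v·cn u·cn v)/D = 0.3717231828079564/0.7380416677950707 = 0.5036615126602465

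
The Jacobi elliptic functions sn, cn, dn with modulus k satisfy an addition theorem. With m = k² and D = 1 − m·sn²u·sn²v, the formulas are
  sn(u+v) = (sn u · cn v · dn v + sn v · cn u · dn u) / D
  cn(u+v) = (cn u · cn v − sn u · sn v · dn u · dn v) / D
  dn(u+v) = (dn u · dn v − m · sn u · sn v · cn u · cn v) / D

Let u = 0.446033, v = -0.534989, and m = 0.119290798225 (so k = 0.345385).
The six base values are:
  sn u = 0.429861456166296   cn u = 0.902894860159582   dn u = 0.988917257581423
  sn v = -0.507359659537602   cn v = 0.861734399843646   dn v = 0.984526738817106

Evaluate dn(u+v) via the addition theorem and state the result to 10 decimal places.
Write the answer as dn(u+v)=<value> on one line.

dn(u+v)=0.9995292962

m = k² = 0.119290798225
D = 1 − m·sn²u·sn²v = 0.9943259151984449
dn(u+v) = (dn u·dn v − m·sn u·sn v·cn u·cn v)/D = 0.9938578821811132/0.9943259151984449 = 0.999529296169216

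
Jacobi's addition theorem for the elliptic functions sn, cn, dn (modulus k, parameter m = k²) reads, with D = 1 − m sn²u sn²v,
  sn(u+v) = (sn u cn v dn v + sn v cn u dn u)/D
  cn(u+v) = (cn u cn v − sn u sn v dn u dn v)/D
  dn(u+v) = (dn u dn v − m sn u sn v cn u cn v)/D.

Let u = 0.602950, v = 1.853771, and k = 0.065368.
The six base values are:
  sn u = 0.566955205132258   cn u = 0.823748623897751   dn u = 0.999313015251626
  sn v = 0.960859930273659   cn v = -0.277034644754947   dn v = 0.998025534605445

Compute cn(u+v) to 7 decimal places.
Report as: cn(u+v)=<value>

m = k² = 0.004272975424
D = 1 − m·sn²u·sn²v = 0.9987319159081643
cn(u+v) = (cn u·cn v − sn u·sn v·dn u·dn v)/D = -0.7715223215343796/0.9987319159081643 = -0.7725019189286856

cn(u+v)=-0.7725019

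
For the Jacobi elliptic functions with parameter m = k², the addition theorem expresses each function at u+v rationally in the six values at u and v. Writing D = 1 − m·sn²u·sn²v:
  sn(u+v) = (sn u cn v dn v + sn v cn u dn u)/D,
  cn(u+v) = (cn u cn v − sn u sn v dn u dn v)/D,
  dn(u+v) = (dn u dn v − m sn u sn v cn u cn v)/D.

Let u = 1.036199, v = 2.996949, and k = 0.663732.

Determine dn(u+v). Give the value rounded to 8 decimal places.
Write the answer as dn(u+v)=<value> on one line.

sn u = 0.8252981114754054, cn u = 0.5646972881067602, dn u = 0.8366245361527281
sn v = 0.5651903637149986, cn v = -0.8249605158816436, dn v = 0.9269702173893185
m = k² = 0.440540167824
D = 1 − m·sn²u·sn²v = 0.9041489857139382
dn(u+v) = (dn u·dn v − m·sn u·sn v·cn u·cn v)/D = 0.8712542469013846/0.9041489857139382 = 0.9636180106018931

dn(u+v)=0.96361801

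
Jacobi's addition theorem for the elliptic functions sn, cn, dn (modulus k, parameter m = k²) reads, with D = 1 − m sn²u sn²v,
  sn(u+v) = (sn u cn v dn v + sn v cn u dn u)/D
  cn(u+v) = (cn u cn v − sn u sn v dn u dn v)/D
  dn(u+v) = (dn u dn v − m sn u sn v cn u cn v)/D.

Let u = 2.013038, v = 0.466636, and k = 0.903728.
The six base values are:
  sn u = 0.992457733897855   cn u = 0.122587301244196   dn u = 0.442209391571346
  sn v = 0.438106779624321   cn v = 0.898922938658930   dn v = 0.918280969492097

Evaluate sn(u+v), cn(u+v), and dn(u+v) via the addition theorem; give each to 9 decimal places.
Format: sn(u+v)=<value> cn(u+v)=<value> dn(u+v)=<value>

sn(u+v)=0.996915463 cn(u+v)=-0.078482866 dn(u+v)=0.433942813

m = k² = 0.816724297984
D = 1 − m·sn²u·sn²v = 0.8455956737028564
sn(u+v) = (sn u·cn v·dn v + sn v·cn u·dn u)/D = 0.8429874022919888/0.8455956737028564 = 0.9969154626827193
cn(u+v) = (cn u·cn v − sn u·sn v·dn u·dn v)/D = -0.06636477199533/0.8455956737028564 = -0.07848286605431555
dn(u+v) = (dn u·dn v − m·sn u·sn v·cn u·cn v)/D = 0.3669401649119029/0.8455956737028564 = 0.433942812532466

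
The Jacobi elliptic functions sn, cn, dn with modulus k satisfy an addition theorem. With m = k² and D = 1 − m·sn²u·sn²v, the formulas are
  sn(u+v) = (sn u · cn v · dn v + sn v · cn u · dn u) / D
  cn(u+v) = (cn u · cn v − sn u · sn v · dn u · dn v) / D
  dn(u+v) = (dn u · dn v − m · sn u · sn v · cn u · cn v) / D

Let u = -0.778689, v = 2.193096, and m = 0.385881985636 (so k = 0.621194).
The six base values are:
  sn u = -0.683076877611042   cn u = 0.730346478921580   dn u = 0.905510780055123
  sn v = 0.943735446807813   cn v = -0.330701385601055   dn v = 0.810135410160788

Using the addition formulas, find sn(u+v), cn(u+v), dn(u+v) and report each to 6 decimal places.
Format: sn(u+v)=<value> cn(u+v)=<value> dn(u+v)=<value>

m = k² = 0.385881985636
D = 1 − m·sn²u·sn²v = 0.8396406789730817
sn(u+v) = (sn u·cn v·dn v + sn v·cn u·dn u)/D = 0.8071319100004586/0.8396406789730817 = 0.9612825226472081
cn(u+v) = (cn u·cn v − sn u·sn v·dn u·dn v)/D = 0.231375343641861/0.8396406789730817 = 0.2755647140927514
dn(u+v) = (dn u·dn v − m·sn u·sn v·cn u·cn v)/D = 0.6735050485899358/0.8396406789730817 = 0.8021348482230074

sn(u+v)=0.961283 cn(u+v)=0.275565 dn(u+v)=0.802135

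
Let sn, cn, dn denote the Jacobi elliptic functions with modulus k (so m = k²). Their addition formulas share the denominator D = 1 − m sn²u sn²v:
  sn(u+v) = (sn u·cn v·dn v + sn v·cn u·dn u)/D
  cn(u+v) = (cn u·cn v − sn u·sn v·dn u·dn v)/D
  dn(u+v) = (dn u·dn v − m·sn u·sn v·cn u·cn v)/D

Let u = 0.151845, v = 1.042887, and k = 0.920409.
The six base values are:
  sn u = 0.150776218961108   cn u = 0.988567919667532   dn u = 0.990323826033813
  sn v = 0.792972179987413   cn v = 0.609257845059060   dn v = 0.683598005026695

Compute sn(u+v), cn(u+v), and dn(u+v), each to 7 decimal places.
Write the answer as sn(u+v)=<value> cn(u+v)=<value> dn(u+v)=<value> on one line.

m = k² = 0.847152727281
D = 1 − m·sn²u·sn²v = 0.9878900231734242
sn(u+v) = (sn u·cn v·dn v + sn v·cn u·dn u)/D = 0.8391180417580943/0.9878900231734242 = 0.8494043082473635
cn(u+v) = (cn u·cn v − sn u·sn v·dn u·dn v)/D = 0.5213517141830932/0.9878900231734242 = 0.5277426656343202
dn(u+v) = (dn u·dn v − m·sn u·sn v·cn u·cn v)/D = 0.6159791328871794/0.9878900231734242 = 0.6235300675559552

sn(u+v)=0.8494043 cn(u+v)=0.5277427 dn(u+v)=0.6235301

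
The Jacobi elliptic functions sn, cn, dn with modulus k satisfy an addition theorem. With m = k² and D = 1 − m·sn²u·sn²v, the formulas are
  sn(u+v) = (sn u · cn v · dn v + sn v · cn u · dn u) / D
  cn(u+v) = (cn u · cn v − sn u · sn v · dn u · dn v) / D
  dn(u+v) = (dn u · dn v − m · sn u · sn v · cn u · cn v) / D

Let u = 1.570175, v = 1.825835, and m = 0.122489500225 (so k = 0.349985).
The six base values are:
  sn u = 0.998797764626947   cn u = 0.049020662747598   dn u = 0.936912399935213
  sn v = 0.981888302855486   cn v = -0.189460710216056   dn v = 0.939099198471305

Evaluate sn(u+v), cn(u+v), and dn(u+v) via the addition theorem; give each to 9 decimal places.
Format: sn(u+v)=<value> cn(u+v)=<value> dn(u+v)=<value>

sn(u+v)=-0.150321475 cn(u+v)=-0.988637170 dn(u+v)=0.998615121

m = k² = 0.122489500225
D = 1 − m·sn²u·sn²v = 0.8821910843133117
sn(u+v) = (sn u·cn v·dn v + sn v·cn u·dn u)/D = -0.1326122649561437/0.8821910843133117 = -0.1503214749210119
cn(u+v) = (cn u·cn v − sn u·sn v·dn u·dn v)/D = -0.8721668971160842/0.8821910843133117 = -0.9886371701375442
dn(u+v) = (dn u·dn v − m·sn u·sn v·cn u·cn v)/D = 0.8809693566299662/0.8821910843133117 = 0.9986151212531279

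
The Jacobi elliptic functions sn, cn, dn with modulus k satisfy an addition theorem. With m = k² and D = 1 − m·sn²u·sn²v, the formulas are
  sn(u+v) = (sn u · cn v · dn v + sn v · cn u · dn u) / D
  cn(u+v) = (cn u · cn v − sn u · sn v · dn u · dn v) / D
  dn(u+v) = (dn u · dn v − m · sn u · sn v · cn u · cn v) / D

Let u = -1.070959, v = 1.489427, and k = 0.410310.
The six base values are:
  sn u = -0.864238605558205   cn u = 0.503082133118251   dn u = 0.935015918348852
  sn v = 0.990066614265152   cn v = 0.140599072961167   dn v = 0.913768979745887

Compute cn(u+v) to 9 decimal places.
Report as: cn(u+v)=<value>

cn(u+v)=0.914516513

m = k² = 0.1683542961
D = 1 − m·sn²u·sn²v = 0.8767405118092146
cn(u+v) = (cn u·cn v − sn u·sn v·dn u·dn v)/D = 0.801793675530118/0.8767405118092146 = 0.9145165128454728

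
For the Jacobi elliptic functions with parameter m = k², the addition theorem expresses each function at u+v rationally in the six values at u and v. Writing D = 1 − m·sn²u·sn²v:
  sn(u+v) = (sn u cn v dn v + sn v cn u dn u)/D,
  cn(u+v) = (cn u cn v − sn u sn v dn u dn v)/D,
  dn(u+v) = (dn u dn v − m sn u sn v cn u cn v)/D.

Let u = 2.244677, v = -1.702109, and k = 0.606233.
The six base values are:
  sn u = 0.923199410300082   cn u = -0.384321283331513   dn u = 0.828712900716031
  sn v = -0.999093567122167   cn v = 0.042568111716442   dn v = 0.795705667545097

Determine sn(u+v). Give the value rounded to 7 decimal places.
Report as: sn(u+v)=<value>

sn(u+v)=0.5084490

m = k² = 0.367518450289
D = 1 − m·sn²u·sn²v = 0.6873326673277083
sn(u+v) = (sn u·cn v·dn v + sn v·cn u·dn u)/D = 0.3494736360476134/0.6873326673277083 = 0.5084490417228932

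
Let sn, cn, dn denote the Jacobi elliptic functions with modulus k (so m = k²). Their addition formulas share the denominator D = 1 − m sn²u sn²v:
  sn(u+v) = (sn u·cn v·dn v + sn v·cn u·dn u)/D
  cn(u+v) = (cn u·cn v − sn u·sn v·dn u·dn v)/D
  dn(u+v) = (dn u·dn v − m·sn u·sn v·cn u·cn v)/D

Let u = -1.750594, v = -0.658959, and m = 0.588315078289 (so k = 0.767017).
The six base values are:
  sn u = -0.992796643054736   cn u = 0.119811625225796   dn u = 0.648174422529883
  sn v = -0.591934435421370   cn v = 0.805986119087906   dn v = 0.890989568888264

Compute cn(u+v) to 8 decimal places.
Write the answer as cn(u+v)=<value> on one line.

cn(u+v)=-0.30473953

m = k² = 0.588315078289
D = 1 − m·sn²u·sn²v = 0.7968214809824142
cn(u+v) = (cn u·cn v − sn u·sn v·dn u·dn v)/D = -0.2428230029901092/0.7968214809824142 = -0.304739529223947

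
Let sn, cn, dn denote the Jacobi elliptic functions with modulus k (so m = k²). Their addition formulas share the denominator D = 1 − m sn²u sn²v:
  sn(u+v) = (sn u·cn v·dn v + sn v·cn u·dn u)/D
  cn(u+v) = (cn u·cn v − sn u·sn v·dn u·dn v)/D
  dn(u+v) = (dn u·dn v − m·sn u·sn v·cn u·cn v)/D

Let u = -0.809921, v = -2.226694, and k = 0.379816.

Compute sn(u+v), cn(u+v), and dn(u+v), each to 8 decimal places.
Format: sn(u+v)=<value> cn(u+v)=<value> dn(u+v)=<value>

sn u = -0.7164833738563225, cn u = 0.697604167839801, dn u = 0.9622599735476993
sn v = -0.8504228355446518, cn v = -0.5260998011634238, dn v = 0.9463975311531542
m = k² = 0.144260193856
D = 1 − m·sn²u·sn²v = 0.9464414794386193
sn(u+v) = (sn u·cn v·dn v + sn v·cn u·dn u)/D = -0.2141321709245127/0.9464414794386193 = -0.2262497741028055
cn(u+v) = (cn u·cn v − sn u·sn v·dn u·dn v)/D = -0.9218996080794902/0.9464414794386193 = -0.974069319770636
dn(u+v) = (dn u·dn v − m·sn u·sn v·cn u·cn v)/D = 0.9429404917420098/0.9464414794386193 = 0.9963008936393129

sn(u+v)=-0.22624977 cn(u+v)=-0.97406932 dn(u+v)=0.99630089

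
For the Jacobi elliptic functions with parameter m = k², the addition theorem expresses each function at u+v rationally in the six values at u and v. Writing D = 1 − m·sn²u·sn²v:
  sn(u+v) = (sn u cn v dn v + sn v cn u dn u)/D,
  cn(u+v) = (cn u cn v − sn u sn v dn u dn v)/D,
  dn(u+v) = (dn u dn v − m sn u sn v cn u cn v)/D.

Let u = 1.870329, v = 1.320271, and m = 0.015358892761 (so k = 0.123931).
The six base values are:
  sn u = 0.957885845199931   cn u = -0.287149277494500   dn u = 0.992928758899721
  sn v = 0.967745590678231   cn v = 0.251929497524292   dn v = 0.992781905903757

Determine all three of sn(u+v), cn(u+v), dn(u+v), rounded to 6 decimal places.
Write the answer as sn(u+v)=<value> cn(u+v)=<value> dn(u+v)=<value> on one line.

sn(u+v)=-0.036831 cn(u+v)=-0.999322 dn(u+v)=0.999990

m = k² = 0.015358892761
D = 1 − m·sn²u·sn²v = 0.9868019484026486
sn(u+v) = (sn u·cn v·dn v + sn v·cn u·dn u)/D = -0.03634460665674171/0.9868019484026486 = -0.03683070013752332
cn(u+v) = (cn u·cn v − sn u·sn v·dn u·dn v)/D = -0.9861324226178907/0.9868019484026486 = -0.9993215195958605
dn(u+v) = (dn u·dn v − m·sn u·sn v·cn u·cn v)/D = 0.9867916686628429/0.9868019484026486 = 0.9999895827730961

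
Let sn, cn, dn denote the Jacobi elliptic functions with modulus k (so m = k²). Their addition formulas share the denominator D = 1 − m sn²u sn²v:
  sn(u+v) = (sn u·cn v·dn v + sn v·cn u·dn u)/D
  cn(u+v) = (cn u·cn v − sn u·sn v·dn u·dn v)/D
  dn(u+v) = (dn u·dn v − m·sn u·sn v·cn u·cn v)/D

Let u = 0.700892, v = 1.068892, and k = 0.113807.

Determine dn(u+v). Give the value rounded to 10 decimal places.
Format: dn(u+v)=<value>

sn u = 0.6443848450939575, cn u = 0.7647013609332969, dn u = 0.9973073265298421
sn v = 0.8756580957356215, cn v = 0.4829315680017875, dn v = 0.9950219482494358
m = k² = 0.012952033249
D = 1 − m·sn²u·sn²v = 0.9958761987972524
dn(u+v) = (dn u·dn v − m·sn u·sn v·cn u·cn v)/D = 0.9896437262199965/0.9958761987972524 = 0.9937417195181659

dn(u+v)=0.9937417195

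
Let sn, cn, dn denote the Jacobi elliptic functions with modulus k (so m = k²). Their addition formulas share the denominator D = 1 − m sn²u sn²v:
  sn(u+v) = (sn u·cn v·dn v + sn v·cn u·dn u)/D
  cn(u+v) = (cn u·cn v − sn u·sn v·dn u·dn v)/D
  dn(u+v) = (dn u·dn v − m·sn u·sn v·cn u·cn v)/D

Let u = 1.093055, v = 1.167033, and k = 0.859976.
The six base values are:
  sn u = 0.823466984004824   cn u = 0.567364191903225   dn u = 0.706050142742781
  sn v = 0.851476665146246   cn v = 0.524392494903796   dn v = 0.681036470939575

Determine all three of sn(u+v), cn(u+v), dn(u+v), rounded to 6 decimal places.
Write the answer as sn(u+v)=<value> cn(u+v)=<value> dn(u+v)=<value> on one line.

m = k² = 0.739558720576
D = 1 − m·sn²u·sn²v = 0.6364111586225574
sn(u+v) = (sn u·cn v·dn v + sn v·cn u·dn u)/D = 0.6351760720879339/0.6364111586225574 = 0.9980592946589802
cn(u+v) = (cn u·cn v − sn u·sn v·dn u·dn v)/D = -0.03962979013633056/0.6364111586225574 = -0.06227073425630205
dn(u+v) = (dn u·dn v − m·sn u·sn v·cn u·cn v)/D = 0.3265657681304696/0.6364111586225574 = 0.5131364585707228

sn(u+v)=0.998059 cn(u+v)=-0.062271 dn(u+v)=0.513136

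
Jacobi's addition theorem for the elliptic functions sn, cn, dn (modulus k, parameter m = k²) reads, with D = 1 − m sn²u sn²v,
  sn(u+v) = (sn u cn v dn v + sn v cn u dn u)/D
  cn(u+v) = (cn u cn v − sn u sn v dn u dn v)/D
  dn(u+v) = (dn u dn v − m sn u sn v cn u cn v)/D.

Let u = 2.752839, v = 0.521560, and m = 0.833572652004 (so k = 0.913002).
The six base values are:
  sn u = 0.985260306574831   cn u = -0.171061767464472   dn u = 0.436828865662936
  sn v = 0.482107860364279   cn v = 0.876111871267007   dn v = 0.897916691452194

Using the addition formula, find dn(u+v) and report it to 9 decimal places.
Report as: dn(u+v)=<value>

m = k² = 0.833572652004
D = 1 − m·sn²u·sn²v = 0.8119237938360258
dn(u+v) = (dn u·dn v − m·sn u·sn v·cn u·cn v)/D = 0.4515764264293509/0.8119237938360258 = 0.5561808015205799

dn(u+v)=0.556180802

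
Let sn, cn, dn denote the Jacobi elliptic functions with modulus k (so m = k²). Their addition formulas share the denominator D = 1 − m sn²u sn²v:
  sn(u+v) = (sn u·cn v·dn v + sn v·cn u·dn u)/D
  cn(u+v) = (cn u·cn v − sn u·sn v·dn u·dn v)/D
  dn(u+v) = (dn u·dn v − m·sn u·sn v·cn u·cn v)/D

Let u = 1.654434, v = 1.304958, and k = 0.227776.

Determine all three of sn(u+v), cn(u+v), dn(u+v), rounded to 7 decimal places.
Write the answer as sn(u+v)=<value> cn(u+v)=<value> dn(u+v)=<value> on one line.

sn u = 0.9981399483714482, cn u = -0.06096428023886436, dn u = 0.9738125694257304
sn v = 0.9611975985414001, cn v = 0.2758607919916228, dn v = 0.9757388298936687
m = k² = 0.051881906176
D = 1 − m·sn²u·sn²v = 0.9522444167683221
sn(u+v) = (sn u·cn v·dn v + sn v·cn u·dn u)/D = 0.2116032499971178/0.9522444167683221 = 0.2222152698098729
cn(u+v) = (cn u·cn v − sn u·sn v·dn u·dn v)/D = -0.9284360472628684/0.9522444167683221 = -0.9749976276193319
dn(u+v) = (dn u·dn v − m·sn u·sn v·cn u·cn v)/D = 0.951023852690663/0.9522444167683221 = 0.9987182239599772

sn(u+v)=0.2222153 cn(u+v)=-0.9749976 dn(u+v)=0.9987182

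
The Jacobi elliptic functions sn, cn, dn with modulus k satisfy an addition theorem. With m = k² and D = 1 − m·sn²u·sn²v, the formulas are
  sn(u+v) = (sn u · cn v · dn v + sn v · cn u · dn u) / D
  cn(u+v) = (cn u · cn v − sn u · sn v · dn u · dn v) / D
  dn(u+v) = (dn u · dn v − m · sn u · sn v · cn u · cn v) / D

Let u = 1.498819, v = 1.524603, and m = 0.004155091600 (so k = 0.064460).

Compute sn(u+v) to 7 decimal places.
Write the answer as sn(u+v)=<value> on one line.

sn u = 0.9973030248344116, cn u = 0.07339398242453581, dn u = 0.9979315059336116
sn v = 0.9988611656578509, cn v = 0.04771133765300715, dn v = 0.9979250307177879
m = k² = 0.0041550916
D = 1 − m·sn²u·sn²v = 0.9958766981179644
sn(u+v) = (sn u·cn v·dn v + sn v·cn u·dn u)/D = 0.1206426855113967/0.9958766981179644 = 0.1211421913369302

sn(u+v)=0.1211422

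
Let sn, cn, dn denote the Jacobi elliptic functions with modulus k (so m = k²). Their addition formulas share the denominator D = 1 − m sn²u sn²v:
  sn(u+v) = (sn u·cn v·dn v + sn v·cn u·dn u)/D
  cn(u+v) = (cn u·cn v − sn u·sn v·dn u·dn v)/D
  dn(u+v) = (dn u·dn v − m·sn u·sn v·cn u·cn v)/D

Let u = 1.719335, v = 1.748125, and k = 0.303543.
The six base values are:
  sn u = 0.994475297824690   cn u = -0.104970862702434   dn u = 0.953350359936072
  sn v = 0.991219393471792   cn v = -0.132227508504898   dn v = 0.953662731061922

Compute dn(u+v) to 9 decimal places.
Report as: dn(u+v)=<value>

dn(u+v)=0.997192595

m = k² = 0.092138352849
D = 1 − m·sn²u·sn²v = 0.9104701153054743
dn(u+v) = (dn u·dn v − m·sn u·sn v·cn u·cn v)/D = 0.9079140570801296/0.9104701153054743 = 0.9971925951413714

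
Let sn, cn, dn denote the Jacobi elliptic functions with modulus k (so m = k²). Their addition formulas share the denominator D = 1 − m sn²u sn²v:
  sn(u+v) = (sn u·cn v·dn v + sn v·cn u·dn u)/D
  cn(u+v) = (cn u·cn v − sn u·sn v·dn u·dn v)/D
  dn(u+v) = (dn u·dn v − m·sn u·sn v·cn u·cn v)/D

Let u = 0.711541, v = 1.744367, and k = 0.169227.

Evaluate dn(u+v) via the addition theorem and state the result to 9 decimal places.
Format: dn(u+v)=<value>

dn(u+v)=0.993940008

sn u = 0.6518248040232247, cn u = 0.7583695832904197, dn u = 0.9938976344682772
sn v = 0.9872557496612928, cn v = -0.1591417128245101, dn v = 0.9859449808442954
m = k² = 0.028637777529
D = 1 − m·sn²u·sn²v = 0.9881406627403783
dn(u+v) = (dn u·dn v − m·sn u·sn v·cn u·cn v)/D = 0.9821525378952683/0.9881406627403783 = 0.9939400076619625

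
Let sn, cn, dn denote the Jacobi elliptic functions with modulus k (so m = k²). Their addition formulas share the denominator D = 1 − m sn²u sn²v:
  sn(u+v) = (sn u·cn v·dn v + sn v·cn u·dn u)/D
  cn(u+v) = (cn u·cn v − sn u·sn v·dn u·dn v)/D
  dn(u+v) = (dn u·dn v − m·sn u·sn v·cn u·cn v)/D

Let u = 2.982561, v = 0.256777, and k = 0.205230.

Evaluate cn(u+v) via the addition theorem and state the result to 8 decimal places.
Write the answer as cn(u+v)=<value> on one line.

sn u = 0.1916760010171309, cn u = -0.9814582572040855, dn u = 0.9992259744713207
sn v = 0.2538511134426697, cn v = 0.9672433055875429, dn v = 0.9986419841792172
m = k² = 0.0421193529
D = 1 − m·sn²u·sn²v = 0.9999002815967721
cn(u+v) = (cn u·cn v − sn u·sn v·dn u·dn v)/D = -0.9978624073276931/0.9999002815967721 = -0.9979619224970868

cn(u+v)=-0.99796192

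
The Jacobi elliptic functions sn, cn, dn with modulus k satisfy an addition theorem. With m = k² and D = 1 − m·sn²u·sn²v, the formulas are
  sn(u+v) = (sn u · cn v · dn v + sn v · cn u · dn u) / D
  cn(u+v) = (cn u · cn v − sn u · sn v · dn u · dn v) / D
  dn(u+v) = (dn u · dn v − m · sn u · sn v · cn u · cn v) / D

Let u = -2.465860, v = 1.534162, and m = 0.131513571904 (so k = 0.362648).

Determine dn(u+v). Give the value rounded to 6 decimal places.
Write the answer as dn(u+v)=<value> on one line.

sn u = -0.7018633325085231, cn u = -0.71231163298098, dn u = 0.9670650537742972
sn v = 0.9962863494816197, cn v = 0.08610174119370631, dn v = 0.9324491435220235
m = k² = 0.131513571904
D = 1 − m·sn²u·sn²v = 0.9356951038137904
dn(u+v) = (dn u·dn v − m·sn u·sn v·cn u·cn v)/D = 0.8960988489886647/0.9356951038137904 = 0.9576825242926508

dn(u+v)=0.957683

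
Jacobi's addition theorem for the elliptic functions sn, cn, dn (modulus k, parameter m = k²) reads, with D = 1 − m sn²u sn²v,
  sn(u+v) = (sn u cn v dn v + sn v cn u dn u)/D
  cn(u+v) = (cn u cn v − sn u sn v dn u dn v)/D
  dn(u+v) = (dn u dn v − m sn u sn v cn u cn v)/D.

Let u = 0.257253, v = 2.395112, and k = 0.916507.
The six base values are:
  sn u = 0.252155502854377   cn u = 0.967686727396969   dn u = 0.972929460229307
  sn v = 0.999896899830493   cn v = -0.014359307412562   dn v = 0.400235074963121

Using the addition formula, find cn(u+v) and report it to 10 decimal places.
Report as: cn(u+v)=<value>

cn(u+v)=-0.1183967255

m = k² = 0.839985081049
D = 1 − m·sn²u·sn²v = 0.9466027468168143
cn(u+v) = (cn u·cn v − sn u·sn v·dn u·dn v)/D = -0.1120746655875625/0.9466027468168143 = -0.1183967255160005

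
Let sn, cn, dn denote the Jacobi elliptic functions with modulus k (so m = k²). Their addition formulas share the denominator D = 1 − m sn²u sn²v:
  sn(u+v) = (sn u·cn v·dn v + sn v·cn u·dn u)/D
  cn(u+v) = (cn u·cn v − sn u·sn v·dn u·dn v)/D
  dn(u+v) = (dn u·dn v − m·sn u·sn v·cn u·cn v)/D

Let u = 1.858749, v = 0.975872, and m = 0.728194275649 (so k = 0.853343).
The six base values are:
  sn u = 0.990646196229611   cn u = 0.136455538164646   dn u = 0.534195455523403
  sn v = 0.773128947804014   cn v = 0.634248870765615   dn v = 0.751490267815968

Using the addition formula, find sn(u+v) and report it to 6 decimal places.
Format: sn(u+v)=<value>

sn(u+v)=0.922645

m = k² = 0.728194275649
D = 1 − m·sn²u·sn²v = 0.5728422576634494
sn(u+v) = (sn u·cn v·dn v + sn v·cn u·dn u)/D = 0.5285299390637807/0.5728422576634494 = 0.9226448153800437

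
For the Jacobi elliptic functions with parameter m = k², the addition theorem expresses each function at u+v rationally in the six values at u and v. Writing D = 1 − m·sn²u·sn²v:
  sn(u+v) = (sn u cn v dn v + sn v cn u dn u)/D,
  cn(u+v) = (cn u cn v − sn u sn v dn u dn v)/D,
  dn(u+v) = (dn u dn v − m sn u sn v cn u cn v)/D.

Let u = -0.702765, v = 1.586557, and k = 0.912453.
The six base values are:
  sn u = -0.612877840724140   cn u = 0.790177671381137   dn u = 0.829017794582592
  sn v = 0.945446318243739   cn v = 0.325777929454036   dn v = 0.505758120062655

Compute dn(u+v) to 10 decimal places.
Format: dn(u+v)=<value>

m = k² = 0.832570477209
D = 1 − m·sn²u·sn²v = 0.7204608789995419
dn(u+v) = (dn u·dn v − m·sn u·sn v·cn u·cn v)/D = 0.5434700752622441/0.7204608789995419 = 0.7543366907262562

dn(u+v)=0.7543366907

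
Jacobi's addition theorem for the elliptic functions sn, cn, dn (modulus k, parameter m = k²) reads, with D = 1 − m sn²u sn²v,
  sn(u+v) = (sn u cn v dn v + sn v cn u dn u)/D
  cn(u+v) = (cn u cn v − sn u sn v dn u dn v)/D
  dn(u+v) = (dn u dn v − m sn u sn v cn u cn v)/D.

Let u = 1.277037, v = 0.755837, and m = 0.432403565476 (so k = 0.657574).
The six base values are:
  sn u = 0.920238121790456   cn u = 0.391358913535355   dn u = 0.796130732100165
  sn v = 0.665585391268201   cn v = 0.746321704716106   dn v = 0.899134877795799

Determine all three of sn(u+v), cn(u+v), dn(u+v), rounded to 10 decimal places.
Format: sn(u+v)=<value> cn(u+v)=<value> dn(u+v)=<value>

sn(u+v)=0.9846211135 cn(u+v)=-0.1747033570 dn(u+v)=0.7620983778

m = k² = 0.432403565476
D = 1 − m·sn²u·sn²v = 0.8377826622976623
sn(u+v) = (sn u·cn v·dn v + sn v·cn u·dn u)/D = 0.8248984977852259/0.8377826622976623 = 0.9846211134554863
cn(u+v) = (cn u·cn v − sn u·sn v·dn u·dn v)/D = -0.1463634435172816/0.8377826622976623 = -0.1747033569731227
dn(u+v) = (dn u·dn v − m·sn u·sn v·cn u·cn v)/D = 0.6384728078836452/0.8377826622976623 = 0.762098377797173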